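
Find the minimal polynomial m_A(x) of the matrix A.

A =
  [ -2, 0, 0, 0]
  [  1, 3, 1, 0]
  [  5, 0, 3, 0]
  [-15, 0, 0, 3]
x^3 - 4*x^2 - 3*x + 18

The characteristic polynomial is χ_A(x) = (x - 3)^3*(x + 2), so the eigenvalues are known. The minimal polynomial is
  m_A(x) = Π_λ (x − λ)^{k_λ}
where k_λ is the size of the *largest* Jordan block for λ (equivalently, the smallest k with (A − λI)^k v = 0 for every generalised eigenvector v of λ).

  λ = -2: largest Jordan block has size 1, contributing (x + 2)
  λ = 3: largest Jordan block has size 2, contributing (x − 3)^2

So m_A(x) = (x - 3)^2*(x + 2) = x^3 - 4*x^2 - 3*x + 18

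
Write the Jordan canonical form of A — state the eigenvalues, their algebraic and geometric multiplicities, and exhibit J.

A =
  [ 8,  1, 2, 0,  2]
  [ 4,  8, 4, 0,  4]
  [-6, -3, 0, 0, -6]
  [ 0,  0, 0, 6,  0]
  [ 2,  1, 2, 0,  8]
J_2(6) ⊕ J_1(6) ⊕ J_1(6) ⊕ J_1(6)

The characteristic polynomial is
  det(x·I − A) = x^5 - 30*x^4 + 360*x^3 - 2160*x^2 + 6480*x - 7776 = (x - 6)^5

Eigenvalues and multiplicities (the geometric multiplicity of λ is n − rank(A − λI), which equals the number of Jordan blocks for λ):
  λ = 6: algebraic multiplicity = 5, geometric multiplicity = 4

Determining the block sizes for each eigenvalue:
  λ = 6: 4 blocks summing to 5 forces exactly one block of size 2 and the rest size 1 → block sizes [2, 1, 1, 1]

Assembling the blocks gives a Jordan form
J =
  [6, 1, 0, 0, 0]
  [0, 6, 0, 0, 0]
  [0, 0, 6, 0, 0]
  [0, 0, 0, 6, 0]
  [0, 0, 0, 0, 6]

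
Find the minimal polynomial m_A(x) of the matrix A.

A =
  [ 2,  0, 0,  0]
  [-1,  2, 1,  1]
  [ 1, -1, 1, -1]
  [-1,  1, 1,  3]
x^3 - 6*x^2 + 12*x - 8

The characteristic polynomial is χ_A(x) = (x - 2)^4, so the eigenvalues are known. The minimal polynomial is
  m_A(x) = Π_λ (x − λ)^{k_λ}
where k_λ is the size of the *largest* Jordan block for λ (equivalently, the smallest k with (A − λI)^k v = 0 for every generalised eigenvector v of λ).

  λ = 2: largest Jordan block has size 3, contributing (x − 2)^3

So m_A(x) = (x - 2)^3 = x^3 - 6*x^2 + 12*x - 8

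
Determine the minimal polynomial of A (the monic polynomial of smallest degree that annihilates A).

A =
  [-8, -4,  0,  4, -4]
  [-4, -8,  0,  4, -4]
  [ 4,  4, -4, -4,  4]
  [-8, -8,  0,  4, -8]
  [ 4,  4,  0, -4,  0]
x^2 + 4*x

The characteristic polynomial is χ_A(x) = x*(x + 4)^4, so the eigenvalues are known. The minimal polynomial is
  m_A(x) = Π_λ (x − λ)^{k_λ}
where k_λ is the size of the *largest* Jordan block for λ (equivalently, the smallest k with (A − λI)^k v = 0 for every generalised eigenvector v of λ).

  λ = -4: largest Jordan block has size 1, contributing (x + 4)
  λ = 0: largest Jordan block has size 1, contributing (x − 0)

So m_A(x) = x*(x + 4) = x^2 + 4*x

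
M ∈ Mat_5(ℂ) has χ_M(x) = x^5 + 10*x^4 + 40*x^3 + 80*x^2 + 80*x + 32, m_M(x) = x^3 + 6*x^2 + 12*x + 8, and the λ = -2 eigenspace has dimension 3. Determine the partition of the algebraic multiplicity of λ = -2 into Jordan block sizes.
Block sizes for λ = -2: [3, 1, 1]

Step 1 — from the characteristic polynomial, algebraic multiplicity of λ = -2 is 5. From dim ker(M − (-2)·I) = 3, there are exactly 3 Jordan blocks for λ = -2.
Step 2 — from the minimal polynomial, the factor (x + 2)^3 tells us the largest block for λ = -2 has size 3.
Step 3 — with total size 5, 3 blocks, and largest block 3, the block sizes (in nonincreasing order) are [3, 1, 1].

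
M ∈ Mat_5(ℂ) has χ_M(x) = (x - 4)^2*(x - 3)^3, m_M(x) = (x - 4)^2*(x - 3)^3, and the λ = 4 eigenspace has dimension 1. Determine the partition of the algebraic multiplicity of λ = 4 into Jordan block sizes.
Block sizes for λ = 4: [2]

Step 1 — from the characteristic polynomial, algebraic multiplicity of λ = 4 is 2. From dim ker(M − (4)·I) = 1, there are exactly 1 Jordan blocks for λ = 4.
Step 2 — from the minimal polynomial, the factor (x − 4)^2 tells us the largest block for λ = 4 has size 2.
Step 3 — with total size 2, 1 blocks, and largest block 2, the block sizes (in nonincreasing order) are [2].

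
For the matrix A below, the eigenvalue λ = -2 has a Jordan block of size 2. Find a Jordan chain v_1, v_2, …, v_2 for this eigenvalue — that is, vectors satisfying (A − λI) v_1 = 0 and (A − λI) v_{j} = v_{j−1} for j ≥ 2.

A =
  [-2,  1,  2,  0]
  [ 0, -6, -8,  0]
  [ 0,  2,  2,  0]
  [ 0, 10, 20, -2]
A Jordan chain for λ = -2 of length 2:
v_1 = (1, -4, 2, 10)ᵀ
v_2 = (0, 1, 0, 0)ᵀ

Let N = A − (-2)·I. We want v_2 with N^2 v_2 = 0 but N^1 v_2 ≠ 0; then v_{j-1} := N · v_j for j = 2, …, 2.

Pick v_2 = (0, 1, 0, 0)ᵀ.
Then v_1 = N · v_2 = (1, -4, 2, 10)ᵀ.

Sanity check: (A − (-2)·I) v_1 = (0, 0, 0, 0)ᵀ = 0. ✓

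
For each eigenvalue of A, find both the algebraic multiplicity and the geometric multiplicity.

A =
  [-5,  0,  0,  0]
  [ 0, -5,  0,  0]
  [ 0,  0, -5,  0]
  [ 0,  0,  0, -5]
λ = -5: alg = 4, geom = 4

Step 1 — factor the characteristic polynomial to read off the algebraic multiplicities:
  χ_A(x) = (x + 5)^4

Step 2 — compute geometric multiplicities via the rank-nullity identity g(λ) = n − rank(A − λI):
  rank(A − (-5)·I) = 0, so dim ker(A − (-5)·I) = n − 0 = 4

Summary:
  λ = -5: algebraic multiplicity = 4, geometric multiplicity = 4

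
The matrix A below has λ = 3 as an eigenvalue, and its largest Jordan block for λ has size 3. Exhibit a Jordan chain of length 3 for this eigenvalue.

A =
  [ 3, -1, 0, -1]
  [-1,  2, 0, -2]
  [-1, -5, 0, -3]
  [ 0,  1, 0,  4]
A Jordan chain for λ = 3 of length 3:
v_1 = (2, 2, -2, -2)ᵀ
v_2 = (1, -1, 3, -1)ᵀ
v_3 = (2, -1, 0, 0)ᵀ

Let N = A − (3)·I. We want v_3 with N^3 v_3 = 0 but N^2 v_3 ≠ 0; then v_{j-1} := N · v_j for j = 3, …, 2.

Pick v_3 = (2, -1, 0, 0)ᵀ.
Then v_2 = N · v_3 = (1, -1, 3, -1)ᵀ.
Then v_1 = N · v_2 = (2, 2, -2, -2)ᵀ.

Sanity check: (A − (3)·I) v_1 = (0, 0, 0, 0)ᵀ = 0. ✓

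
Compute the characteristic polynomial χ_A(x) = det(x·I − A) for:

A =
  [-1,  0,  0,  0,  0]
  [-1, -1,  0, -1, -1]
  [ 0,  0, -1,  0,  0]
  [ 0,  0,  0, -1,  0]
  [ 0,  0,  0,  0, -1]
x^5 + 5*x^4 + 10*x^3 + 10*x^2 + 5*x + 1

Expanding det(x·I − A) (e.g. by cofactor expansion or by noting that A is similar to its Jordan form J, which has the same characteristic polynomial as A) gives
  χ_A(x) = x^5 + 5*x^4 + 10*x^3 + 10*x^2 + 5*x + 1
which factors as (x + 1)^5. The eigenvalues (with algebraic multiplicities) are λ = -1 with multiplicity 5.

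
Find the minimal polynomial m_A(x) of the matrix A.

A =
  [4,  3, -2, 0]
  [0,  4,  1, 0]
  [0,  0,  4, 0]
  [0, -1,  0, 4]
x^3 - 12*x^2 + 48*x - 64

The characteristic polynomial is χ_A(x) = (x - 4)^4, so the eigenvalues are known. The minimal polynomial is
  m_A(x) = Π_λ (x − λ)^{k_λ}
where k_λ is the size of the *largest* Jordan block for λ (equivalently, the smallest k with (A − λI)^k v = 0 for every generalised eigenvector v of λ).

  λ = 4: largest Jordan block has size 3, contributing (x − 4)^3

So m_A(x) = (x - 4)^3 = x^3 - 12*x^2 + 48*x - 64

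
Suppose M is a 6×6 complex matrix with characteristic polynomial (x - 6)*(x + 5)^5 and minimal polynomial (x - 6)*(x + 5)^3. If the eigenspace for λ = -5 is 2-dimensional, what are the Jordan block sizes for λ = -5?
Block sizes for λ = -5: [3, 2]

Step 1 — from the characteristic polynomial, algebraic multiplicity of λ = -5 is 5. From dim ker(M − (-5)·I) = 2, there are exactly 2 Jordan blocks for λ = -5.
Step 2 — from the minimal polynomial, the factor (x + 5)^3 tells us the largest block for λ = -5 has size 3.
Step 3 — with total size 5, 2 blocks, and largest block 3, the block sizes (in nonincreasing order) are [3, 2].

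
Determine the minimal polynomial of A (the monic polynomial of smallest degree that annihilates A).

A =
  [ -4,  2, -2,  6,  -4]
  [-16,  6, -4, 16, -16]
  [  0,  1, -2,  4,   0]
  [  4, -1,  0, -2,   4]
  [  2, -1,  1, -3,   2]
x^2

The characteristic polynomial is χ_A(x) = x^5, so the eigenvalues are known. The minimal polynomial is
  m_A(x) = Π_λ (x − λ)^{k_λ}
where k_λ is the size of the *largest* Jordan block for λ (equivalently, the smallest k with (A − λI)^k v = 0 for every generalised eigenvector v of λ).

  λ = 0: largest Jordan block has size 2, contributing (x − 0)^2

So m_A(x) = x^2 = x^2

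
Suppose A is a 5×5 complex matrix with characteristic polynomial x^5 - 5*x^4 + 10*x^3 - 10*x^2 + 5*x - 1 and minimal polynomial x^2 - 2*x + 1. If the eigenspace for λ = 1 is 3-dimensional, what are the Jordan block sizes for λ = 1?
Block sizes for λ = 1: [2, 2, 1]

Step 1 — from the characteristic polynomial, algebraic multiplicity of λ = 1 is 5. From dim ker(A − (1)·I) = 3, there are exactly 3 Jordan blocks for λ = 1.
Step 2 — from the minimal polynomial, the factor (x − 1)^2 tells us the largest block for λ = 1 has size 2.
Step 3 — with total size 5, 3 blocks, and largest block 2, the block sizes (in nonincreasing order) are [2, 2, 1].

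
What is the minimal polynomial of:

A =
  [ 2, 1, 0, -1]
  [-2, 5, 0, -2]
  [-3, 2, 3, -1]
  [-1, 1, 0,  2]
x^2 - 6*x + 9

The characteristic polynomial is χ_A(x) = (x - 3)^4, so the eigenvalues are known. The minimal polynomial is
  m_A(x) = Π_λ (x − λ)^{k_λ}
where k_λ is the size of the *largest* Jordan block for λ (equivalently, the smallest k with (A − λI)^k v = 0 for every generalised eigenvector v of λ).

  λ = 3: largest Jordan block has size 2, contributing (x − 3)^2

So m_A(x) = (x - 3)^2 = x^2 - 6*x + 9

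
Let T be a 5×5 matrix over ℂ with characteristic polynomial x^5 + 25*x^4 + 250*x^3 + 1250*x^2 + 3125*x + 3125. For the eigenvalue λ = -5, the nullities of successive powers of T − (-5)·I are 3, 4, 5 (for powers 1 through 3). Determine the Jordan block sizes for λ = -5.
Block sizes for λ = -5: [3, 1, 1]

From the dimensions of kernels of powers, the number of Jordan blocks of size at least j is d_j − d_{j−1} where d_j = dim ker(N^j) (with d_0 = 0). Computing the differences gives [3, 1, 1].
The number of blocks of size exactly k is (#blocks of size ≥ k) − (#blocks of size ≥ k + 1), so the partition is: 2 block(s) of size 1, 1 block(s) of size 3.
In nonincreasing order the block sizes are [3, 1, 1].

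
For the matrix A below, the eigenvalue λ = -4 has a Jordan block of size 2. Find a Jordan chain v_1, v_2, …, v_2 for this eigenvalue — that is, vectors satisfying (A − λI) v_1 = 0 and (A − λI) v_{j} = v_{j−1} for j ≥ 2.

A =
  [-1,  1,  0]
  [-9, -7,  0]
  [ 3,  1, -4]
A Jordan chain for λ = -4 of length 2:
v_1 = (3, -9, 3)ᵀ
v_2 = (1, 0, 0)ᵀ

Let N = A − (-4)·I. We want v_2 with N^2 v_2 = 0 but N^1 v_2 ≠ 0; then v_{j-1} := N · v_j for j = 2, …, 2.

Pick v_2 = (1, 0, 0)ᵀ.
Then v_1 = N · v_2 = (3, -9, 3)ᵀ.

Sanity check: (A − (-4)·I) v_1 = (0, 0, 0)ᵀ = 0. ✓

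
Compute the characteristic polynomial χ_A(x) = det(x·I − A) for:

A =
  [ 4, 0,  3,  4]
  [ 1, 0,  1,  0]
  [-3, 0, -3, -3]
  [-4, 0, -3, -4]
x^4 + 3*x^3

Expanding det(x·I − A) (e.g. by cofactor expansion or by noting that A is similar to its Jordan form J, which has the same characteristic polynomial as A) gives
  χ_A(x) = x^4 + 3*x^3
which factors as x^3*(x + 3). The eigenvalues (with algebraic multiplicities) are λ = -3 with multiplicity 1, λ = 0 with multiplicity 3.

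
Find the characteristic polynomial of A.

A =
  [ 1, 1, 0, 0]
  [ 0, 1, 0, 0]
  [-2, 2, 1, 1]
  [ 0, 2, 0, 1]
x^4 - 4*x^3 + 6*x^2 - 4*x + 1

Expanding det(x·I − A) (e.g. by cofactor expansion or by noting that A is similar to its Jordan form J, which has the same characteristic polynomial as A) gives
  χ_A(x) = x^4 - 4*x^3 + 6*x^2 - 4*x + 1
which factors as (x - 1)^4. The eigenvalues (with algebraic multiplicities) are λ = 1 with multiplicity 4.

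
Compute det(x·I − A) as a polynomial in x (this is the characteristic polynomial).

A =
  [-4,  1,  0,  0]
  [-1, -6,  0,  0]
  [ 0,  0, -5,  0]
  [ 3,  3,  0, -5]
x^4 + 20*x^3 + 150*x^2 + 500*x + 625

Expanding det(x·I − A) (e.g. by cofactor expansion or by noting that A is similar to its Jordan form J, which has the same characteristic polynomial as A) gives
  χ_A(x) = x^4 + 20*x^3 + 150*x^2 + 500*x + 625
which factors as (x + 5)^4. The eigenvalues (with algebraic multiplicities) are λ = -5 with multiplicity 4.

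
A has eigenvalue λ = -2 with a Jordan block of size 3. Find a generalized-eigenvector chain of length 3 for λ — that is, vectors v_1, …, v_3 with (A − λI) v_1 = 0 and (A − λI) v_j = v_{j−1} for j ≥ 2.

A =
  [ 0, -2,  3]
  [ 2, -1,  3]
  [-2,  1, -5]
A Jordan chain for λ = -2 of length 3:
v_1 = (-6, 0, 4)ᵀ
v_2 = (2, 2, -2)ᵀ
v_3 = (1, 0, 0)ᵀ

Let N = A − (-2)·I. We want v_3 with N^3 v_3 = 0 but N^2 v_3 ≠ 0; then v_{j-1} := N · v_j for j = 3, …, 2.

Pick v_3 = (1, 0, 0)ᵀ.
Then v_2 = N · v_3 = (2, 2, -2)ᵀ.
Then v_1 = N · v_2 = (-6, 0, 4)ᵀ.

Sanity check: (A − (-2)·I) v_1 = (0, 0, 0)ᵀ = 0. ✓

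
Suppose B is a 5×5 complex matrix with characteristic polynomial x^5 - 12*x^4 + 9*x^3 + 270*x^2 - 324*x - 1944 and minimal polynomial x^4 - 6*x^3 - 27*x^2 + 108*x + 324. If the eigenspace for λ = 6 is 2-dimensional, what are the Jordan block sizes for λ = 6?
Block sizes for λ = 6: [2, 1]

Step 1 — from the characteristic polynomial, algebraic multiplicity of λ = 6 is 3. From dim ker(B − (6)·I) = 2, there are exactly 2 Jordan blocks for λ = 6.
Step 2 — from the minimal polynomial, the factor (x − 6)^2 tells us the largest block for λ = 6 has size 2.
Step 3 — with total size 3, 2 blocks, and largest block 2, the block sizes (in nonincreasing order) are [2, 1].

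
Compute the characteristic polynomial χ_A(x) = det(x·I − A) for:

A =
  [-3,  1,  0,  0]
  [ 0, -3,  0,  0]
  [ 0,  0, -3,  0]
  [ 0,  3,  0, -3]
x^4 + 12*x^3 + 54*x^2 + 108*x + 81

Expanding det(x·I − A) (e.g. by cofactor expansion or by noting that A is similar to its Jordan form J, which has the same characteristic polynomial as A) gives
  χ_A(x) = x^4 + 12*x^3 + 54*x^2 + 108*x + 81
which factors as (x + 3)^4. The eigenvalues (with algebraic multiplicities) are λ = -3 with multiplicity 4.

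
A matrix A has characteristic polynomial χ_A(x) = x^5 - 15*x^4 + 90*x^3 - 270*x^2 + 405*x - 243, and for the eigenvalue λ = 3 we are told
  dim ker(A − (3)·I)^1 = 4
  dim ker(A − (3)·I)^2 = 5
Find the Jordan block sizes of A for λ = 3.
Block sizes for λ = 3: [2, 1, 1, 1]

From the dimensions of kernels of powers, the number of Jordan blocks of size at least j is d_j − d_{j−1} where d_j = dim ker(N^j) (with d_0 = 0). Computing the differences gives [4, 1].
The number of blocks of size exactly k is (#blocks of size ≥ k) − (#blocks of size ≥ k + 1), so the partition is: 3 block(s) of size 1, 1 block(s) of size 2.
In nonincreasing order the block sizes are [2, 1, 1, 1].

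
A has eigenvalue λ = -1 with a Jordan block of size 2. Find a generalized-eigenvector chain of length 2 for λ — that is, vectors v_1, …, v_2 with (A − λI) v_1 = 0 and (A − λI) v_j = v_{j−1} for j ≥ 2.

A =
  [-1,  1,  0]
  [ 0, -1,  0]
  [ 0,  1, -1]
A Jordan chain for λ = -1 of length 2:
v_1 = (1, 0, 1)ᵀ
v_2 = (0, 1, 0)ᵀ

Let N = A − (-1)·I. We want v_2 with N^2 v_2 = 0 but N^1 v_2 ≠ 0; then v_{j-1} := N · v_j for j = 2, …, 2.

Pick v_2 = (0, 1, 0)ᵀ.
Then v_1 = N · v_2 = (1, 0, 1)ᵀ.

Sanity check: (A − (-1)·I) v_1 = (0, 0, 0)ᵀ = 0. ✓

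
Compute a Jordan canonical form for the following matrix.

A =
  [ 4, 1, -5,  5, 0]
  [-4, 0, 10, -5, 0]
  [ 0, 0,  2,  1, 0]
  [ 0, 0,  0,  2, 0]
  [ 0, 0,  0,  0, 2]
J_2(2) ⊕ J_2(2) ⊕ J_1(2)

The characteristic polynomial is
  det(x·I − A) = x^5 - 10*x^4 + 40*x^3 - 80*x^2 + 80*x - 32 = (x - 2)^5

Eigenvalues and multiplicities (the geometric multiplicity of λ is n − rank(A − λI), which equals the number of Jordan blocks for λ):
  λ = 2: algebraic multiplicity = 5, geometric multiplicity = 3

Determining the block sizes for each eigenvalue:
  λ = 2: with am = 5 and gm = 3, the partition is not yet determined (e.g. several partitions of 5 into 3 parts exist). Let N = A − (2)·I. Computing rank(N^1) = 2, rank(N^2) = 0; the number of blocks of size ≥ j is rank(N^{j−1}) − rank(N^j), giving [3, 2]. So we have 2 block(s) of size 2, 1 block(s) of size 1 → block sizes [2, 2, 1]

Assembling the blocks gives a Jordan form
J =
  [2, 1, 0, 0, 0]
  [0, 2, 0, 0, 0]
  [0, 0, 2, 1, 0]
  [0, 0, 0, 2, 0]
  [0, 0, 0, 0, 2]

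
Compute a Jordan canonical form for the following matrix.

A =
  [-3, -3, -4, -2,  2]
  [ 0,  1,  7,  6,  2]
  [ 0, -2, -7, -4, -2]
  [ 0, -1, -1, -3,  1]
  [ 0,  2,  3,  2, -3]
J_3(-3) ⊕ J_2(-3)

The characteristic polynomial is
  det(x·I − A) = x^5 + 15*x^4 + 90*x^3 + 270*x^2 + 405*x + 243 = (x + 3)^5

Eigenvalues and multiplicities (the geometric multiplicity of λ is n − rank(A − λI), which equals the number of Jordan blocks for λ):
  λ = -3: algebraic multiplicity = 5, geometric multiplicity = 2

Determining the block sizes for each eigenvalue:
  λ = -3: with am = 5 and gm = 2, the partition is not yet determined (e.g. several partitions of 5 into 2 parts exist). Let N = A − (-3)·I. Computing rank(N^1) = 3, rank(N^2) = 1, rank(N^3) = 0; the number of blocks of size ≥ j is rank(N^{j−1}) − rank(N^j), giving [2, 2, 1]. So we have 1 block(s) of size 3, 1 block(s) of size 2 → block sizes [3, 2]

Assembling the blocks gives a Jordan form
J =
  [-3,  1,  0,  0,  0]
  [ 0, -3,  1,  0,  0]
  [ 0,  0, -3,  0,  0]
  [ 0,  0,  0, -3,  1]
  [ 0,  0,  0,  0, -3]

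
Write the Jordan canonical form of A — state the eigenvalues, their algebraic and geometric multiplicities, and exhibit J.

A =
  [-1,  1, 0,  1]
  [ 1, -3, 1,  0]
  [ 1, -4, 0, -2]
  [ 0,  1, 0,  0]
J_3(-1) ⊕ J_1(-1)

The characteristic polynomial is
  det(x·I − A) = x^4 + 4*x^3 + 6*x^2 + 4*x + 1 = (x + 1)^4

Eigenvalues and multiplicities (the geometric multiplicity of λ is n − rank(A − λI), which equals the number of Jordan blocks for λ):
  λ = -1: algebraic multiplicity = 4, geometric multiplicity = 2

Determining the block sizes for each eigenvalue:
  λ = -1: with am = 4 and gm = 2, the partition is not yet determined (e.g. several partitions of 4 into 2 parts exist). Let N = A − (-1)·I. Computing rank(N^1) = 2, rank(N^2) = 1, rank(N^3) = 0; the number of blocks of size ≥ j is rank(N^{j−1}) − rank(N^j), giving [2, 1, 1]. So we have 1 block(s) of size 3, 1 block(s) of size 1 → block sizes [3, 1]

Assembling the blocks gives a Jordan form
J =
  [-1,  1,  0,  0]
  [ 0, -1,  1,  0]
  [ 0,  0, -1,  0]
  [ 0,  0,  0, -1]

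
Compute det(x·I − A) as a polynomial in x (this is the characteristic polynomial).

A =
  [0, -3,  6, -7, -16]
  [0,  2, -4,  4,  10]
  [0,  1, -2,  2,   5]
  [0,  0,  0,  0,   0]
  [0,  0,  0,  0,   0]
x^5

Expanding det(x·I − A) (e.g. by cofactor expansion or by noting that A is similar to its Jordan form J, which has the same characteristic polynomial as A) gives
  χ_A(x) = x^5
which factors as x^5. The eigenvalues (with algebraic multiplicities) are λ = 0 with multiplicity 5.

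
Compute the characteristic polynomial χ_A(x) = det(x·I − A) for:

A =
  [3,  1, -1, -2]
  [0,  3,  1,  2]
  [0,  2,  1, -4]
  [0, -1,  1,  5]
x^4 - 12*x^3 + 54*x^2 - 108*x + 81

Expanding det(x·I − A) (e.g. by cofactor expansion or by noting that A is similar to its Jordan form J, which has the same characteristic polynomial as A) gives
  χ_A(x) = x^4 - 12*x^3 + 54*x^2 - 108*x + 81
which factors as (x - 3)^4. The eigenvalues (with algebraic multiplicities) are λ = 3 with multiplicity 4.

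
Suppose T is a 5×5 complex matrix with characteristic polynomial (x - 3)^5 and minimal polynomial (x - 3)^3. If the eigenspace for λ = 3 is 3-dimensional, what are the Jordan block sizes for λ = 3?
Block sizes for λ = 3: [3, 1, 1]

Step 1 — from the characteristic polynomial, algebraic multiplicity of λ = 3 is 5. From dim ker(T − (3)·I) = 3, there are exactly 3 Jordan blocks for λ = 3.
Step 2 — from the minimal polynomial, the factor (x − 3)^3 tells us the largest block for λ = 3 has size 3.
Step 3 — with total size 5, 3 blocks, and largest block 3, the block sizes (in nonincreasing order) are [3, 1, 1].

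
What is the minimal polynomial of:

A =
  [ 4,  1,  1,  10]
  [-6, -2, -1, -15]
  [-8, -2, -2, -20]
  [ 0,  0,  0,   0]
x^3

The characteristic polynomial is χ_A(x) = x^4, so the eigenvalues are known. The minimal polynomial is
  m_A(x) = Π_λ (x − λ)^{k_λ}
where k_λ is the size of the *largest* Jordan block for λ (equivalently, the smallest k with (A − λI)^k v = 0 for every generalised eigenvector v of λ).

  λ = 0: largest Jordan block has size 3, contributing (x − 0)^3

So m_A(x) = x^3 = x^3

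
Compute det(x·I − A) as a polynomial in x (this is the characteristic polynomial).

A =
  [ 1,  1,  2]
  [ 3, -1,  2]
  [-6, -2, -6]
x^3 + 6*x^2 + 12*x + 8

Expanding det(x·I − A) (e.g. by cofactor expansion or by noting that A is similar to its Jordan form J, which has the same characteristic polynomial as A) gives
  χ_A(x) = x^3 + 6*x^2 + 12*x + 8
which factors as (x + 2)^3. The eigenvalues (with algebraic multiplicities) are λ = -2 with multiplicity 3.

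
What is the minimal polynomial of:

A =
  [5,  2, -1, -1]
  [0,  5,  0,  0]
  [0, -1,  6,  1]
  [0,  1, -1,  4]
x^2 - 10*x + 25

The characteristic polynomial is χ_A(x) = (x - 5)^4, so the eigenvalues are known. The minimal polynomial is
  m_A(x) = Π_λ (x − λ)^{k_λ}
where k_λ is the size of the *largest* Jordan block for λ (equivalently, the smallest k with (A − λI)^k v = 0 for every generalised eigenvector v of λ).

  λ = 5: largest Jordan block has size 2, contributing (x − 5)^2

So m_A(x) = (x - 5)^2 = x^2 - 10*x + 25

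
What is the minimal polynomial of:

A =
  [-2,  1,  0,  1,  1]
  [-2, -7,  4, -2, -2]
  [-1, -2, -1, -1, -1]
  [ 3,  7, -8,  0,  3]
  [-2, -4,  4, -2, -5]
x^2 + 6*x + 9

The characteristic polynomial is χ_A(x) = (x + 3)^5, so the eigenvalues are known. The minimal polynomial is
  m_A(x) = Π_λ (x − λ)^{k_λ}
where k_λ is the size of the *largest* Jordan block for λ (equivalently, the smallest k with (A − λI)^k v = 0 for every generalised eigenvector v of λ).

  λ = -3: largest Jordan block has size 2, contributing (x + 3)^2

So m_A(x) = (x + 3)^2 = x^2 + 6*x + 9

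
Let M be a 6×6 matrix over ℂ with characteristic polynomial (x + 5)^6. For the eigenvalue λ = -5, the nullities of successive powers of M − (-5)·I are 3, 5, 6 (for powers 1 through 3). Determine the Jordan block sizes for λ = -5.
Block sizes for λ = -5: [3, 2, 1]

From the dimensions of kernels of powers, the number of Jordan blocks of size at least j is d_j − d_{j−1} where d_j = dim ker(N^j) (with d_0 = 0). Computing the differences gives [3, 2, 1].
The number of blocks of size exactly k is (#blocks of size ≥ k) − (#blocks of size ≥ k + 1), so the partition is: 1 block(s) of size 1, 1 block(s) of size 2, 1 block(s) of size 3.
In nonincreasing order the block sizes are [3, 2, 1].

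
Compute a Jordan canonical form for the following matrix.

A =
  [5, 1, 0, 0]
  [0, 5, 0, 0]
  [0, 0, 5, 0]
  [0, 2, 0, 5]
J_2(5) ⊕ J_1(5) ⊕ J_1(5)

The characteristic polynomial is
  det(x·I − A) = x^4 - 20*x^3 + 150*x^2 - 500*x + 625 = (x - 5)^4

Eigenvalues and multiplicities (the geometric multiplicity of λ is n − rank(A − λI), which equals the number of Jordan blocks for λ):
  λ = 5: algebraic multiplicity = 4, geometric multiplicity = 3

Determining the block sizes for each eigenvalue:
  λ = 5: 3 blocks summing to 4 forces exactly one block of size 2 and the rest size 1 → block sizes [2, 1, 1]

Assembling the blocks gives a Jordan form
J =
  [5, 1, 0, 0]
  [0, 5, 0, 0]
  [0, 0, 5, 0]
  [0, 0, 0, 5]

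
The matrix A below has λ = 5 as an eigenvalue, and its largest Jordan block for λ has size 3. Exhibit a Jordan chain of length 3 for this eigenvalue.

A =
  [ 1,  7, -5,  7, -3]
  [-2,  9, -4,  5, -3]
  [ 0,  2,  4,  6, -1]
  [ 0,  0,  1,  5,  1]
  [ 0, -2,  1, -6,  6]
A Jordan chain for λ = 5 of length 3:
v_1 = (2, 0, -4, 0, 4)ᵀ
v_2 = (-4, -2, 0, 0, 0)ᵀ
v_3 = (1, 0, 0, 0, 0)ᵀ

Let N = A − (5)·I. We want v_3 with N^3 v_3 = 0 but N^2 v_3 ≠ 0; then v_{j-1} := N · v_j for j = 3, …, 2.

Pick v_3 = (1, 0, 0, 0, 0)ᵀ.
Then v_2 = N · v_3 = (-4, -2, 0, 0, 0)ᵀ.
Then v_1 = N · v_2 = (2, 0, -4, 0, 4)ᵀ.

Sanity check: (A − (5)·I) v_1 = (0, 0, 0, 0, 0)ᵀ = 0. ✓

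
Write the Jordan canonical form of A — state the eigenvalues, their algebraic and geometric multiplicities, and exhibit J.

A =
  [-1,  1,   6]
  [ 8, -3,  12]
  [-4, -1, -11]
J_2(-5) ⊕ J_1(-5)

The characteristic polynomial is
  det(x·I − A) = x^3 + 15*x^2 + 75*x + 125 = (x + 5)^3

Eigenvalues and multiplicities (the geometric multiplicity of λ is n − rank(A − λI), which equals the number of Jordan blocks for λ):
  λ = -5: algebraic multiplicity = 3, geometric multiplicity = 2

Determining the block sizes for each eigenvalue:
  λ = -5: 2 blocks summing to 3 forces exactly one block of size 2 and the rest size 1 → block sizes [2, 1]

Assembling the blocks gives a Jordan form
J =
  [-5,  1,  0]
  [ 0, -5,  0]
  [ 0,  0, -5]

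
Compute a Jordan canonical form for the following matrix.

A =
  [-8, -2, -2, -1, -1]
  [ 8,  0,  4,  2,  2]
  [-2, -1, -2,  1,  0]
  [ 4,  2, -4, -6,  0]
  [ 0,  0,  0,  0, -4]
J_2(-4) ⊕ J_2(-4) ⊕ J_1(-4)

The characteristic polynomial is
  det(x·I − A) = x^5 + 20*x^4 + 160*x^3 + 640*x^2 + 1280*x + 1024 = (x + 4)^5

Eigenvalues and multiplicities (the geometric multiplicity of λ is n − rank(A − λI), which equals the number of Jordan blocks for λ):
  λ = -4: algebraic multiplicity = 5, geometric multiplicity = 3

Determining the block sizes for each eigenvalue:
  λ = -4: with am = 5 and gm = 3, the partition is not yet determined (e.g. several partitions of 5 into 3 parts exist). Let N = A − (-4)·I. Computing rank(N^1) = 2, rank(N^2) = 0; the number of blocks of size ≥ j is rank(N^{j−1}) − rank(N^j), giving [3, 2]. So we have 2 block(s) of size 2, 1 block(s) of size 1 → block sizes [2, 2, 1]

Assembling the blocks gives a Jordan form
J =
  [-4,  1,  0,  0,  0]
  [ 0, -4,  0,  0,  0]
  [ 0,  0, -4,  1,  0]
  [ 0,  0,  0, -4,  0]
  [ 0,  0,  0,  0, -4]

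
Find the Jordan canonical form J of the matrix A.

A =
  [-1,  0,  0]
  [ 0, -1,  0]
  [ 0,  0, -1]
J_1(-1) ⊕ J_1(-1) ⊕ J_1(-1)

The characteristic polynomial is
  det(x·I − A) = x^3 + 3*x^2 + 3*x + 1 = (x + 1)^3

Eigenvalues and multiplicities (the geometric multiplicity of λ is n − rank(A − λI), which equals the number of Jordan blocks for λ):
  λ = -1: algebraic multiplicity = 3, geometric multiplicity = 3

Determining the block sizes for each eigenvalue:
  λ = -1: gm = am = 3, so every block has size 1 → block sizes [1, 1, 1]

Assembling the blocks gives a Jordan form
J =
  [-1,  0,  0]
  [ 0, -1,  0]
  [ 0,  0, -1]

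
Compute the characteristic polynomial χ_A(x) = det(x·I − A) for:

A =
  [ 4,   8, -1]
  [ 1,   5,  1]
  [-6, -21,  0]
x^3 - 9*x^2 + 27*x - 27

Expanding det(x·I − A) (e.g. by cofactor expansion or by noting that A is similar to its Jordan form J, which has the same characteristic polynomial as A) gives
  χ_A(x) = x^3 - 9*x^2 + 27*x - 27
which factors as (x - 3)^3. The eigenvalues (with algebraic multiplicities) are λ = 3 with multiplicity 3.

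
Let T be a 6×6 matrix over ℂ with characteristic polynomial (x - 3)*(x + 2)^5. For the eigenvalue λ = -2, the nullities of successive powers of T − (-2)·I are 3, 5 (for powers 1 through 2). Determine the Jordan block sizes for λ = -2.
Block sizes for λ = -2: [2, 2, 1]

From the dimensions of kernels of powers, the number of Jordan blocks of size at least j is d_j − d_{j−1} where d_j = dim ker(N^j) (with d_0 = 0). Computing the differences gives [3, 2].
The number of blocks of size exactly k is (#blocks of size ≥ k) − (#blocks of size ≥ k + 1), so the partition is: 1 block(s) of size 1, 2 block(s) of size 2.
In nonincreasing order the block sizes are [2, 2, 1].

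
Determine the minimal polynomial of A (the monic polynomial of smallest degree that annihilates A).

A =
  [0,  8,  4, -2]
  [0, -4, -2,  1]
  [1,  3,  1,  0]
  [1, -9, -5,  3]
x^3

The characteristic polynomial is χ_A(x) = x^4, so the eigenvalues are known. The minimal polynomial is
  m_A(x) = Π_λ (x − λ)^{k_λ}
where k_λ is the size of the *largest* Jordan block for λ (equivalently, the smallest k with (A − λI)^k v = 0 for every generalised eigenvector v of λ).

  λ = 0: largest Jordan block has size 3, contributing (x − 0)^3

So m_A(x) = x^3 = x^3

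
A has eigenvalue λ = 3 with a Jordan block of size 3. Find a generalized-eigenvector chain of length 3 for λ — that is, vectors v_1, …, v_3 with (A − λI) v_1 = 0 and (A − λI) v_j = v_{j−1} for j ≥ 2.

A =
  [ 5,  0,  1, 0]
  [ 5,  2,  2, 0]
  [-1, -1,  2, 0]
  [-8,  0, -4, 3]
A Jordan chain for λ = 3 of length 3:
v_1 = (3, 3, -6, -12)ᵀ
v_2 = (2, 5, -1, -8)ᵀ
v_3 = (1, 0, 0, 0)ᵀ

Let N = A − (3)·I. We want v_3 with N^3 v_3 = 0 but N^2 v_3 ≠ 0; then v_{j-1} := N · v_j for j = 3, …, 2.

Pick v_3 = (1, 0, 0, 0)ᵀ.
Then v_2 = N · v_3 = (2, 5, -1, -8)ᵀ.
Then v_1 = N · v_2 = (3, 3, -6, -12)ᵀ.

Sanity check: (A − (3)·I) v_1 = (0, 0, 0, 0)ᵀ = 0. ✓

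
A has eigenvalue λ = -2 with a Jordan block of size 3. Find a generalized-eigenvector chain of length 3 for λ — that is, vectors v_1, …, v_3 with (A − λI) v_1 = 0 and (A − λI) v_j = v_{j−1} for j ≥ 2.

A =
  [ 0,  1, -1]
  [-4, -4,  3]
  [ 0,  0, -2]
A Jordan chain for λ = -2 of length 3:
v_1 = (1, -2, 0)ᵀ
v_2 = (-1, 3, 0)ᵀ
v_3 = (0, 0, 1)ᵀ

Let N = A − (-2)·I. We want v_3 with N^3 v_3 = 0 but N^2 v_3 ≠ 0; then v_{j-1} := N · v_j for j = 3, …, 2.

Pick v_3 = (0, 0, 1)ᵀ.
Then v_2 = N · v_3 = (-1, 3, 0)ᵀ.
Then v_1 = N · v_2 = (1, -2, 0)ᵀ.

Sanity check: (A − (-2)·I) v_1 = (0, 0, 0)ᵀ = 0. ✓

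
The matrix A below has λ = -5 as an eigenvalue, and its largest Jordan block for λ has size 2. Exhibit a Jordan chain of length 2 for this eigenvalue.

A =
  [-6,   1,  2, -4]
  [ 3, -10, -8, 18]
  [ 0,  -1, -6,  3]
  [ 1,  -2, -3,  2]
A Jordan chain for λ = -5 of length 2:
v_1 = (-1, 3, 0, 1)ᵀ
v_2 = (1, 0, 0, 0)ᵀ

Let N = A − (-5)·I. We want v_2 with N^2 v_2 = 0 but N^1 v_2 ≠ 0; then v_{j-1} := N · v_j for j = 2, …, 2.

Pick v_2 = (1, 0, 0, 0)ᵀ.
Then v_1 = N · v_2 = (-1, 3, 0, 1)ᵀ.

Sanity check: (A − (-5)·I) v_1 = (0, 0, 0, 0)ᵀ = 0. ✓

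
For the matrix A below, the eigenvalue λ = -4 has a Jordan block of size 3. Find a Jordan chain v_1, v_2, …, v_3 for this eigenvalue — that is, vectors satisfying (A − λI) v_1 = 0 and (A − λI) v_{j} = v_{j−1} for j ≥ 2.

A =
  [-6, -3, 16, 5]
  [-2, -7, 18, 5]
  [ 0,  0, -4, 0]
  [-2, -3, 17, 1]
A Jordan chain for λ = -4 of length 3:
v_1 = (-1, -1, 0, -1)ᵀ
v_2 = (16, 18, 0, 17)ᵀ
v_3 = (0, 0, 1, 0)ᵀ

Let N = A − (-4)·I. We want v_3 with N^3 v_3 = 0 but N^2 v_3 ≠ 0; then v_{j-1} := N · v_j for j = 3, …, 2.

Pick v_3 = (0, 0, 1, 0)ᵀ.
Then v_2 = N · v_3 = (16, 18, 0, 17)ᵀ.
Then v_1 = N · v_2 = (-1, -1, 0, -1)ᵀ.

Sanity check: (A − (-4)·I) v_1 = (0, 0, 0, 0)ᵀ = 0. ✓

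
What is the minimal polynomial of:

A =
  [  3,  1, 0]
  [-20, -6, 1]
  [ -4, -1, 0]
x^3 + 3*x^2 + 3*x + 1

The characteristic polynomial is χ_A(x) = (x + 1)^3, so the eigenvalues are known. The minimal polynomial is
  m_A(x) = Π_λ (x − λ)^{k_λ}
where k_λ is the size of the *largest* Jordan block for λ (equivalently, the smallest k with (A − λI)^k v = 0 for every generalised eigenvector v of λ).

  λ = -1: largest Jordan block has size 3, contributing (x + 1)^3

So m_A(x) = (x + 1)^3 = x^3 + 3*x^2 + 3*x + 1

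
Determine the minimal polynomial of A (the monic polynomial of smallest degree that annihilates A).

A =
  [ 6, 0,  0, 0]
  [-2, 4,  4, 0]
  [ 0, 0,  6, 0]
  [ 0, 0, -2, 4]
x^2 - 10*x + 24

The characteristic polynomial is χ_A(x) = (x - 6)^2*(x - 4)^2, so the eigenvalues are known. The minimal polynomial is
  m_A(x) = Π_λ (x − λ)^{k_λ}
where k_λ is the size of the *largest* Jordan block for λ (equivalently, the smallest k with (A − λI)^k v = 0 for every generalised eigenvector v of λ).

  λ = 4: largest Jordan block has size 1, contributing (x − 4)
  λ = 6: largest Jordan block has size 1, contributing (x − 6)

So m_A(x) = (x - 6)*(x - 4) = x^2 - 10*x + 24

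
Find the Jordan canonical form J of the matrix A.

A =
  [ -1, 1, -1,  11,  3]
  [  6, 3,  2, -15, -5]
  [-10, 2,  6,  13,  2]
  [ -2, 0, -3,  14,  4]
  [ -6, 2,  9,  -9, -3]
J_3(3) ⊕ J_2(5)

The characteristic polynomial is
  det(x·I − A) = x^5 - 19*x^4 + 142*x^3 - 522*x^2 + 945*x - 675 = (x - 5)^2*(x - 3)^3

Eigenvalues and multiplicities (the geometric multiplicity of λ is n − rank(A − λI), which equals the number of Jordan blocks for λ):
  λ = 3: algebraic multiplicity = 3, geometric multiplicity = 1
  λ = 5: algebraic multiplicity = 2, geometric multiplicity = 1

Determining the block sizes for each eigenvalue:
  λ = 3: one block (gm = 1), so the single block has size am = 3 → block sizes [3]
  λ = 5: one block (gm = 1), so the single block has size am = 2 → block sizes [2]

Assembling the blocks gives a Jordan form
J =
  [3, 1, 0, 0, 0]
  [0, 3, 1, 0, 0]
  [0, 0, 3, 0, 0]
  [0, 0, 0, 5, 1]
  [0, 0, 0, 0, 5]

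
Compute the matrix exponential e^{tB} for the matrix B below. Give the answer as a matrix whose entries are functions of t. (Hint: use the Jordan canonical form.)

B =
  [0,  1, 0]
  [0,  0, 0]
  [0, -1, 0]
e^{tB} =
  [1, t, 0]
  [0, 1, 0]
  [0, -t, 1]

Strategy: write B = P · J · P⁻¹ where J is a Jordan canonical form, so e^{tB} = P · e^{tJ} · P⁻¹, and e^{tJ} can be computed block-by-block.

B has Jordan form
J =
  [0, 1, 0]
  [0, 0, 0]
  [0, 0, 0]
(up to reordering of blocks).

Per-block formulas:
  For a 1×1 block at λ = 0: exp(t · [0]) = [e^(0t)].
  For a 2×2 Jordan block J_2(0): exp(t · J_2(0)) = e^(0t)·(I + t·N), where N is the 2×2 nilpotent shift.

After assembling e^{tJ} and conjugating by P, we get:

e^{tB} =
  [1, t, 0]
  [0, 1, 0]
  [0, -t, 1]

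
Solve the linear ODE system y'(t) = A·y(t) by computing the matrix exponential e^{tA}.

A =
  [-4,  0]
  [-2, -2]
e^{tA} =
  [exp(-4*t), 0]
  [-exp(-2*t) + exp(-4*t), exp(-2*t)]

Strategy: write A = P · J · P⁻¹ where J is a Jordan canonical form, so e^{tA} = P · e^{tJ} · P⁻¹, and e^{tJ} can be computed block-by-block.

A has Jordan form
J =
  [-4,  0]
  [ 0, -2]
(up to reordering of blocks).

Per-block formulas:
  For a 1×1 block at λ = -4: exp(t · [-4]) = [e^(-4t)].
  For a 1×1 block at λ = -2: exp(t · [-2]) = [e^(-2t)].

After assembling e^{tJ} and conjugating by P, we get:

e^{tA} =
  [exp(-4*t), 0]
  [-exp(-2*t) + exp(-4*t), exp(-2*t)]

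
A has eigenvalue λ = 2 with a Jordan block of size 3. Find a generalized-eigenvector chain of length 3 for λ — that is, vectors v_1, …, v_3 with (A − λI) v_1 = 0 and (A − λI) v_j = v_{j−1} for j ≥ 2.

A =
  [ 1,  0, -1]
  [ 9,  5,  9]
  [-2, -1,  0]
A Jordan chain for λ = 2 of length 3:
v_1 = (3, 0, -3)ᵀ
v_2 = (-1, 9, -2)ᵀ
v_3 = (1, 0, 0)ᵀ

Let N = A − (2)·I. We want v_3 with N^3 v_3 = 0 but N^2 v_3 ≠ 0; then v_{j-1} := N · v_j for j = 3, …, 2.

Pick v_3 = (1, 0, 0)ᵀ.
Then v_2 = N · v_3 = (-1, 9, -2)ᵀ.
Then v_1 = N · v_2 = (3, 0, -3)ᵀ.

Sanity check: (A − (2)·I) v_1 = (0, 0, 0)ᵀ = 0. ✓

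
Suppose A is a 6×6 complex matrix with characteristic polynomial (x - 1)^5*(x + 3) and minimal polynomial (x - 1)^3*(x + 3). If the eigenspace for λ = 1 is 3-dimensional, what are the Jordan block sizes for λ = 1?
Block sizes for λ = 1: [3, 1, 1]

Step 1 — from the characteristic polynomial, algebraic multiplicity of λ = 1 is 5. From dim ker(A − (1)·I) = 3, there are exactly 3 Jordan blocks for λ = 1.
Step 2 — from the minimal polynomial, the factor (x − 1)^3 tells us the largest block for λ = 1 has size 3.
Step 3 — with total size 5, 3 blocks, and largest block 3, the block sizes (in nonincreasing order) are [3, 1, 1].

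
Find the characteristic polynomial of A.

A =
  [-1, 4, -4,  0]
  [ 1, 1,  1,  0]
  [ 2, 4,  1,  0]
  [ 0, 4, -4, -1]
x^4 - 2*x^2 + 1

Expanding det(x·I − A) (e.g. by cofactor expansion or by noting that A is similar to its Jordan form J, which has the same characteristic polynomial as A) gives
  χ_A(x) = x^4 - 2*x^2 + 1
which factors as (x - 1)^2*(x + 1)^2. The eigenvalues (with algebraic multiplicities) are λ = -1 with multiplicity 2, λ = 1 with multiplicity 2.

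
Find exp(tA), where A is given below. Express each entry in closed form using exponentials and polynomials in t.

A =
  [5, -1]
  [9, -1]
e^{tA} =
  [3*t*exp(2*t) + exp(2*t), -t*exp(2*t)]
  [9*t*exp(2*t), -3*t*exp(2*t) + exp(2*t)]

Strategy: write A = P · J · P⁻¹ where J is a Jordan canonical form, so e^{tA} = P · e^{tJ} · P⁻¹, and e^{tJ} can be computed block-by-block.

A has Jordan form
J =
  [2, 1]
  [0, 2]
(up to reordering of blocks).

Per-block formulas:
  For a 2×2 Jordan block J_2(2): exp(t · J_2(2)) = e^(2t)·(I + t·N), where N is the 2×2 nilpotent shift.

After assembling e^{tJ} and conjugating by P, we get:

e^{tA} =
  [3*t*exp(2*t) + exp(2*t), -t*exp(2*t)]
  [9*t*exp(2*t), -3*t*exp(2*t) + exp(2*t)]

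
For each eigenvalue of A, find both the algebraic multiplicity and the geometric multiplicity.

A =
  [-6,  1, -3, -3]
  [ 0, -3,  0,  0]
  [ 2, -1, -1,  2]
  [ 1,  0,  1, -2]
λ = -3: alg = 4, geom = 2

Step 1 — factor the characteristic polynomial to read off the algebraic multiplicities:
  χ_A(x) = (x + 3)^4

Step 2 — compute geometric multiplicities via the rank-nullity identity g(λ) = n − rank(A − λI):
  rank(A − (-3)·I) = 2, so dim ker(A − (-3)·I) = n − 2 = 2

Summary:
  λ = -3: algebraic multiplicity = 4, geometric multiplicity = 2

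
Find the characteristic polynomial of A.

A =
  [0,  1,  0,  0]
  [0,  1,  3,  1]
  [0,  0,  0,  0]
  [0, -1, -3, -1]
x^4

Expanding det(x·I − A) (e.g. by cofactor expansion or by noting that A is similar to its Jordan form J, which has the same characteristic polynomial as A) gives
  χ_A(x) = x^4
which factors as x^4. The eigenvalues (with algebraic multiplicities) are λ = 0 with multiplicity 4.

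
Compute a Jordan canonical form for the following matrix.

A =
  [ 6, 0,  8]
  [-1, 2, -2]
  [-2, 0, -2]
J_2(2) ⊕ J_1(2)

The characteristic polynomial is
  det(x·I − A) = x^3 - 6*x^2 + 12*x - 8 = (x - 2)^3

Eigenvalues and multiplicities (the geometric multiplicity of λ is n − rank(A − λI), which equals the number of Jordan blocks for λ):
  λ = 2: algebraic multiplicity = 3, geometric multiplicity = 2

Determining the block sizes for each eigenvalue:
  λ = 2: 2 blocks summing to 3 forces exactly one block of size 2 and the rest size 1 → block sizes [2, 1]

Assembling the blocks gives a Jordan form
J =
  [2, 1, 0]
  [0, 2, 0]
  [0, 0, 2]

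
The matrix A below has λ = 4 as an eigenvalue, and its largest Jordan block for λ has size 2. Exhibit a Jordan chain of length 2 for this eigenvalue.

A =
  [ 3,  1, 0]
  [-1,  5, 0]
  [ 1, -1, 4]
A Jordan chain for λ = 4 of length 2:
v_1 = (-1, -1, 1)ᵀ
v_2 = (1, 0, 0)ᵀ

Let N = A − (4)·I. We want v_2 with N^2 v_2 = 0 but N^1 v_2 ≠ 0; then v_{j-1} := N · v_j for j = 2, …, 2.

Pick v_2 = (1, 0, 0)ᵀ.
Then v_1 = N · v_2 = (-1, -1, 1)ᵀ.

Sanity check: (A − (4)·I) v_1 = (0, 0, 0)ᵀ = 0. ✓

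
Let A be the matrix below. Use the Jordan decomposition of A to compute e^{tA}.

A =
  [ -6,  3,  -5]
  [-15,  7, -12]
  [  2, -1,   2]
e^{tA} =
  [-3*t^2*exp(t) - 7*t*exp(t) + exp(t), t^2*exp(t) + 3*t*exp(t), -3*t^2*exp(t) - 5*t*exp(t)]
  [-9*t^2*exp(t)/2 - 15*t*exp(t), 3*t^2*exp(t)/2 + 6*t*exp(t) + exp(t), -9*t^2*exp(t)/2 - 12*t*exp(t)]
  [3*t^2*exp(t)/2 + 2*t*exp(t), -t^2*exp(t)/2 - t*exp(t), 3*t^2*exp(t)/2 + t*exp(t) + exp(t)]

Strategy: write A = P · J · P⁻¹ where J is a Jordan canonical form, so e^{tA} = P · e^{tJ} · P⁻¹, and e^{tJ} can be computed block-by-block.

A has Jordan form
J =
  [1, 1, 0]
  [0, 1, 1]
  [0, 0, 1]
(up to reordering of blocks).

Per-block formulas:
  For a 3×3 Jordan block J_3(1): exp(t · J_3(1)) = e^(1t)·(I + t·N + (t^2/2)·N^2), where N is the 3×3 nilpotent shift.

After assembling e^{tJ} and conjugating by P, we get:

e^{tA} =
  [-3*t^2*exp(t) - 7*t*exp(t) + exp(t), t^2*exp(t) + 3*t*exp(t), -3*t^2*exp(t) - 5*t*exp(t)]
  [-9*t^2*exp(t)/2 - 15*t*exp(t), 3*t^2*exp(t)/2 + 6*t*exp(t) + exp(t), -9*t^2*exp(t)/2 - 12*t*exp(t)]
  [3*t^2*exp(t)/2 + 2*t*exp(t), -t^2*exp(t)/2 - t*exp(t), 3*t^2*exp(t)/2 + t*exp(t) + exp(t)]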